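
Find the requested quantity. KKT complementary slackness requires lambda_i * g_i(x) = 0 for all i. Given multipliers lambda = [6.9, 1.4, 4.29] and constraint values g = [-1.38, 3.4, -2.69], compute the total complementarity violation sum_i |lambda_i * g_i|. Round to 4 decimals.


KKT complementary slackness check:
lambda_1 * g_1 = 6.9 * -1.38 = -9.522
lambda_2 * g_2 = 1.4 * 3.4 = 4.76
lambda_3 * g_3 = 4.29 * -2.69 = -11.5401
Total violation = 9.522 + 4.76 + 11.5401 = 25.8221


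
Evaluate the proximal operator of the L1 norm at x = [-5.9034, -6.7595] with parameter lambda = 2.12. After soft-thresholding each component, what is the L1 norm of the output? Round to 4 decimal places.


Soft-thresholding with lambda = 2.12:
prox(-5.9034) = sign(-5.9034)*max(|-5.9034| - 2.12, 0) = -3.7834
prox(-6.7595) = sign(-6.7595)*max(|-6.7595| - 2.12, 0) = -4.6395
prox(x) = [-3.7834, -4.6395]
||prox(x)||_1 = 3.7834 + 4.6395 = 8.4229


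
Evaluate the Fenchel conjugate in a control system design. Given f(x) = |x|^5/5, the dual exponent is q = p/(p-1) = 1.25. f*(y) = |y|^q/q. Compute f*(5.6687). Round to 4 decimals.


The conjugate exponent q satisfies 1/p + 1/q = 1.
p = 5, so q = 5/(5 - 1) = 1.25
|y|^q = 5.6687^1.25 = 8.7469
f*(5.6687) = 8.7469 / 1.25 = 6.9975


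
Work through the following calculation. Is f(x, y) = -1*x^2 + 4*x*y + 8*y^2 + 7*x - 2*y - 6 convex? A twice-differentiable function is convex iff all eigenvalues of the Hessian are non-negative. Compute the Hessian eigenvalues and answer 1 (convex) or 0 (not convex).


The Hessian of f(x,y) = -1*x^2 + 4*x*y + 8*y^2 + 7*x - 2*y - 6 is:
H = [[-2, 4], [4, 16]]
Trace = -2 + 16 = 14
Determinant = -2*16 - (4)^2 = -48
Discriminant = (14)^2 - 4*-48 = 388.0
Eigenvalues: lambda_1 = -2.8489, lambda_2 = 16.8489
The function is not convex.

0


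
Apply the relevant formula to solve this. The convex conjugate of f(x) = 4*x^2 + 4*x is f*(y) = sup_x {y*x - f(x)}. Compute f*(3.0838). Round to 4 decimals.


f*(y) = sup_x {y*x - a*x^2 - b*x} = sup_x {(y-b)*x - a*x^2}
FOC: (y - b) - 2a*x = 0 => x* = (y - b)/(2a)
x* = (3.0838 - 4)/(2*4) = -0.1145
f*(3.0838) = (y-b)^2/(4a) = (3.0838 - 4)^2/(4*4)
= 0.8394/16 = 0.0525


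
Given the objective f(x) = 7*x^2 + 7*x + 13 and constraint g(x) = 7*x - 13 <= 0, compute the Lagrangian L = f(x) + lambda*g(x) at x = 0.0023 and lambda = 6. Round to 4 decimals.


Step 1: Evaluate f(x).
f(0.0023) = 7*0.0023^2 + 7*0.0023 + 13 = 13.0161
Step 2: Evaluate g(x).
g(0.0023) = 7*0.0023 - 13 = -12.9839
Step 3: Compute Lagrangian.
L = 13.0161 + 6*-12.9839 = -64.8873


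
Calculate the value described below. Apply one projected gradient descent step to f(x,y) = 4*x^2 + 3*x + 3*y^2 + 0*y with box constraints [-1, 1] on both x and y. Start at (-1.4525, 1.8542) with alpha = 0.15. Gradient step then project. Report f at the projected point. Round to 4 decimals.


Step 1: Compute gradient at (-1.4525, 1.8542).
grad_x = 2*4*-1.4525 + 3 = -8.62
grad_y = 2*3*1.8542 + 0 = 11.1252
Step 2: Gradient step.
x_raw = -1.4525 - 0.15*-8.62 = -0.1595
y_raw = 1.8542 - 0.15*11.1252 = 0.1854
Step 3: Project onto [-1, 1].
x_proj = clip(-0.1595) = -0.1595
y_proj = clip(0.1854) = 0.1854
Step 4: Evaluate f.
f(-0.1595, 0.1854) = -0.2736


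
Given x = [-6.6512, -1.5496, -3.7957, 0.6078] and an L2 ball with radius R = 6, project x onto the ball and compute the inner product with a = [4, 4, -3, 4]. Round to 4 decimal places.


Step 1: Compute ||x|| (intermediates to 6 decimals).
||x|| = sqrt((-6.6512)^2 + (-1.5496)^2 + (-3.7957)^2 + 0.6078^2) = 7.836867
Step 2: Project.
Since ||x|| > R, scale = R/||x|| = 6/7.836867 = 0.765612, proj(x) = scale * x
proj(x) = [-5.092239, -1.186392, -2.906033, 0.465339]
Step 3: Dot product.
a^T * proj(x) = 4*(-5.092239) + 4*(-1.186392) - 3*(-2.906033) + 4*0.465339 = -14.5351


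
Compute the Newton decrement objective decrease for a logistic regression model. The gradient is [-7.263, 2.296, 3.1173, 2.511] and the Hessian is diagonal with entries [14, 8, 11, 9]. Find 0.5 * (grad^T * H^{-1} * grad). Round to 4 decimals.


Step 1: H is diagonal, so H^(-1) * g = [-0.5188, 0.287, 0.2834, 0.279].
Step 2: g^T H^(-1) g = sum_i g_i^2 / H_ii
  = (-7.263)^2/14 + (2.296)^2/8 + (3.1173)^2/11 + (2.511)^2/9
  = 3.7679 + 0.659 + 0.8834 + 0.7006 = 6.0109
Step 3: Objective decrease = 0.5 * g^T H^(-1) g = 3.0054


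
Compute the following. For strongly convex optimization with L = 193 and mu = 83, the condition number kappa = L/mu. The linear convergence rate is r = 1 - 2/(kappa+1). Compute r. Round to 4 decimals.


Step 1: Compute the condition number.
kappa = L/mu = 193/83 = 2.3253
Step 2: Compute the convergence rate.
r = 1 - 2/(kappa + 1) = 1 - 2*mu/(L + mu) = (L - mu)/(L + mu) = 110/276 = 0.3986


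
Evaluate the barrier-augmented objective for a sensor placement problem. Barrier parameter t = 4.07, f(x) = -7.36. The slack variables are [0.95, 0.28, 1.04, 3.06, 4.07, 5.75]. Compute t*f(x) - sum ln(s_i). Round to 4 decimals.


Step 1: Compute log-barrier.
ln values: [-0.0513, -1.273, 0.0392, 1.1184, 1.4036, 1.7492]
phi = -(-0.0513 - 1.273 + 0.0392 + 1.1184 + 1.4036 + 1.7492) = -2.9862
Step 2: Compute augmented objective.
t*f(x) = 4.07*-7.36 = -29.9552
Total = -29.9552 - 2.9862 = -32.9414


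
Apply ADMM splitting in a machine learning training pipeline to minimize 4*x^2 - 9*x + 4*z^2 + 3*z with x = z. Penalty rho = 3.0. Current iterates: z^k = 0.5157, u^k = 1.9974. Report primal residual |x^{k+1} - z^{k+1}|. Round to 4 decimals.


ADMM iteration with rho = 3.0, z^k = 0.5157, u^k = 1.9974
Step 1: x-update.
Minimize 4*x^2 - 9*x + (3.0/2)*(x - 0.5157 + 1.9974)^2
FOC: (2*4 + 3.0)*x = 9 + 3.0*(0.5157 - 1.9974)
x^{k+1} = 0.4141
Step 2: z-update.
Minimize 4*z^2 + 3*z + (3.0/2)*(0.4141 - z + 1.9974)^2
FOC: (2*4 + 3.0)*z = -3 + 3.0*(0.4141 + 1.9974)
z^{k+1} = 0.3849
Step 3: u-update.
u^{k+1} = 1.9974 + 0.4141 - 0.3849 = 2.0265
Step 4: Primal residual = |0.4141 - 0.3849| = 0.0291


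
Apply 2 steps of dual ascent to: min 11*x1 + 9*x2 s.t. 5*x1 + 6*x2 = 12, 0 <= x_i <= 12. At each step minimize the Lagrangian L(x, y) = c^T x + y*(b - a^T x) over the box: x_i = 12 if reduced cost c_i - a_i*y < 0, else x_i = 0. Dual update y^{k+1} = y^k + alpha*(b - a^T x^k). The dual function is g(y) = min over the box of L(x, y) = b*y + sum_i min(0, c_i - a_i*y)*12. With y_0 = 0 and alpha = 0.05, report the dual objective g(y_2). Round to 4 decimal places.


Dual ascent for LP: min 11*x1 + 9*x2, 5*x1 + 6*x2 = 12, 0 <= x_i <= 12
Step 1: y^k = 0.0, reduced costs: (11.0, 9.0)
  x^k = (0.0, 0.0), subgradient = b - a^T x = 12.0
  y^{k+1} = 0.0 + 0.05*12.0 = 0.6
Step 2: y^k = 0.6, reduced costs: (8.0, 5.4)
  x^k = (0.0, 0.0), subgradient = b - a^T x = 12.0
  y^{k+1} = 0.6 + 0.05*12.0 = 1.2
Dual objective at y_2 = 1.2: reduced costs (5.0, 1.8), box minimizer x = (0.0, 0.0)
g(y_2) = b*y + (c1 - a1*y)*x1 + (c2 - a2*y)*x2 = 12*1.2 + 5.0*0.0 + 1.8*0.0 = 14.4 + 0.0 + 0.0 = 14.4


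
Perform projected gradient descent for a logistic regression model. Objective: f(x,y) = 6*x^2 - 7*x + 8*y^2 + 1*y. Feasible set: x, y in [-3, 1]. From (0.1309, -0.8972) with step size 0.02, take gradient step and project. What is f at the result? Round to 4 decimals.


Step 1: Compute gradient at (0.1309, -0.8972).
grad_x = 2*6*0.1309 - 7 = -5.4292
grad_y = 2*8*-0.8972 + 1 = -13.3552
Step 2: Gradient step.
x_raw = 0.1309 - 0.02*-5.4292 = 0.2395
y_raw = -0.8972 - 0.02*-13.3552 = -0.6301
Step 3: Project onto [-3, 1].
x_proj = clip(0.2395) = 0.2395
y_proj = clip(-0.6301) = -0.6301
Step 4: Evaluate f.
f(0.2395, -0.6301) = 1.2138


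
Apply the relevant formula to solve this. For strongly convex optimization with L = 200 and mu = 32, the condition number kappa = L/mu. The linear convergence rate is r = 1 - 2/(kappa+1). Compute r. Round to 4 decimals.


Step 1: Compute the condition number.
kappa = L/mu = 200/32 = 6.25
Step 2: Compute the convergence rate.
r = 1 - 2/(kappa + 1) = 1 - 2*mu/(L + mu) = (L - mu)/(L + mu) = 168/232 = 0.7241


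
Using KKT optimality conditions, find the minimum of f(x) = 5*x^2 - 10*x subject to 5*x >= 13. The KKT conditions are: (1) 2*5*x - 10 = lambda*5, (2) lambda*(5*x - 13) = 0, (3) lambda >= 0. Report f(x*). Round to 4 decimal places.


Step 1: Try lambda = 0 (constraint inactive).
x_unc = 10/(2*5) = 1.0
Check: 5*1.0 = 5.0 < 13 -- violated!
Step 2: Constraint must be active: 5*x = 13
x* = 13/5 = 2.6
lambda = (2*5*2.6 - 10)/5 = 3.2
Step 3: Compute optimal value.
f(x*) = 5*2.6^2 - 10*2.6 = 7.8


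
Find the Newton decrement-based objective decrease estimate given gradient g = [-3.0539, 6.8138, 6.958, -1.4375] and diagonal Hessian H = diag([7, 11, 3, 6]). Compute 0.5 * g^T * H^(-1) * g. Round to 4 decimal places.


Step 1: H is diagonal, so H^(-1) * g = [-0.4363, 0.6194, 2.3193, -0.2396].
Step 2: g^T H^(-1) g = sum_i g_i^2 / H_ii
  = (-3.0539)^2/7 + (6.8138)^2/11 + (6.958)^2/3 + (-1.4375)^2/6
  = 1.3323 + 4.2207 + 16.1379 + 0.3444 = 22.0354
Step 3: Objective decrease = 0.5 * g^T H^(-1) g = 11.0177


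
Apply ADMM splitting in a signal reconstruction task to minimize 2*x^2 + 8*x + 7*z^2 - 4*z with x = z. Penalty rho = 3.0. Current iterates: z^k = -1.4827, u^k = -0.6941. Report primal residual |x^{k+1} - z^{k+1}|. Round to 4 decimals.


ADMM iteration with rho = 3.0, z^k = -1.4827, u^k = -0.6941
Step 1: x-update.
Minimize 2*x^2 + 8*x + (3.0/2)*(x + 1.4827 - 0.6941)^2
FOC: (2*2 + 3.0)*x = -8 + 3.0*(-1.4827 + 0.6941)
x^{k+1} = -1.4808
Step 2: z-update.
Minimize 7*z^2 - 4*z + (3.0/2)*(-1.4808 - z - 0.6941)^2
FOC: (2*7 + 3.0)*z = 4 + 3.0*(-1.4808 - 0.6941)
z^{k+1} = -0.1485
Step 3: u-update.
u^{k+1} = -0.6941 - 1.4808 + 0.1485 = -2.0264
Step 4: Primal residual = |-1.4808 + 0.1485| = 1.3323


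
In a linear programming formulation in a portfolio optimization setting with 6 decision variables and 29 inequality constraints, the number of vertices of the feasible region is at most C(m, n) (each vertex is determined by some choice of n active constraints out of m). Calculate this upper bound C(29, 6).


Each vertex corresponds to some choice of n active constraints out of m, so the number of vertices is at most C(m, n) = m! / (n!(m-n)!).
m = 29, n = 6
Numerator: 29 * 28 * 27 * 26 * 25 * 24
Denominator: 6! = 720
C(29, 6) = 475020


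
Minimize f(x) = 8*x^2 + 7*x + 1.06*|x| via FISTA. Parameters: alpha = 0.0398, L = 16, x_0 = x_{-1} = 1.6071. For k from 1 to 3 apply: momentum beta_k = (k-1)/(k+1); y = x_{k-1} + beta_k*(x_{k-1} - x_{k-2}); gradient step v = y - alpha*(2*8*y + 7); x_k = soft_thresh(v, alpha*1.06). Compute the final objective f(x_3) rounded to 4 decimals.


FISTA on f(x) = 8*x^2 + 7*x + 1.06*|x|
L = 16, alpha = 0.0398
Iteration 1: beta = 0.0, y = 1.6071 + 0.0*(1.6071 - 1.6071) = 1.6071
  grad(y) = 32.7136, v = y - alpha*grad = 0.3051
  prox(v) = soft_thresh(0.3051, 0.0422) = 0.2629
Iteration 2: beta = 0.3333, y = 0.2629 + 0.3333*(0.2629 - 1.6071) = -0.1852
  grad(y) = 4.0376, v = y - alpha*grad = -0.3458
  prox(v) = soft_thresh(-0.3458, 0.0422) = -0.3037
Iteration 3: beta = 0.5, y = -0.3037 + 0.5*(-0.3037 - 0.2629) = -0.5869
  grad(y) = -2.3911, v = y - alpha*grad = -0.4918
  prox(v) = soft_thresh(-0.4918, 0.0422) = -0.4496
f(x_3) = 8*(-0.4496)^2 + 7*(-0.4496) + 1.06*|-0.4496| = -1.0535


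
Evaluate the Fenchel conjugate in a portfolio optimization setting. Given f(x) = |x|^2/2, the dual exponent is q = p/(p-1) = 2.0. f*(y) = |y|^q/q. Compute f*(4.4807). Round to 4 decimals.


The conjugate exponent q satisfies 1/p + 1/q = 1.
p = 2, so q = 2/(2 - 1) = 2.0
|y|^q = 4.4807^2.0 = 20.0767
f*(4.4807) = 20.0767 / 2.0 = 10.0383


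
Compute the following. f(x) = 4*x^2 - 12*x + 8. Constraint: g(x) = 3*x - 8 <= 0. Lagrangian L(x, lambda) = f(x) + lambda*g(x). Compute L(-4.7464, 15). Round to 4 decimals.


Step 1: Evaluate f(x).
f(-4.7464) = 4*(-4.7464)^2 - 12*(-4.7464) + 8 = 155.0701
Step 2: Evaluate g(x).
g(-4.7464) = 3*-4.7464 - 8 = -22.2392
Step 3: Compute Lagrangian.
L = 155.0701 + 15*-22.2392 = -178.5179


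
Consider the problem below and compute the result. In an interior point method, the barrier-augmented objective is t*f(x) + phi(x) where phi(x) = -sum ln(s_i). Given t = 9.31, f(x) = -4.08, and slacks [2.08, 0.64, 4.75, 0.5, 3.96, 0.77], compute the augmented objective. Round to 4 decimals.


Step 1: Compute log-barrier.
ln values: [0.7324, -0.4463, 1.5581, -0.6931, 1.3762, -0.2614]
phi = -(0.7324 - 0.4463 + 1.5581 - 0.6931 + 1.3762 - 0.2614) = -2.266
Step 2: Compute augmented objective.
t*f(x) = 9.31*-4.08 = -37.9848
Total = -37.9848 - 2.266 = -40.2508


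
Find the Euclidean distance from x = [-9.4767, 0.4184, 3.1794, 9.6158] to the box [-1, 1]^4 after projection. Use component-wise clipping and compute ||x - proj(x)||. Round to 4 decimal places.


Project each component onto [-1, 1].
clip(-9.4767) = -1.0, clip(0.4184) = 0.4184, clip(3.1794) = 1.0, clip(9.6158) = 1.0
Projection = [-1.0, 0.4184, 1.0, 1.0]
Squared diffs: [71.8544, 0.0, 4.7498, 74.232]
Distance = sqrt(150.8362) = 12.2815


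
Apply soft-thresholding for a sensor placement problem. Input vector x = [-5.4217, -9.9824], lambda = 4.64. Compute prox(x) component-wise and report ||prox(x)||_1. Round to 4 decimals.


Soft-thresholding with lambda = 4.64:
prox(-5.4217) = sign(-5.4217)*max(|-5.4217| - 4.64, 0) = -0.7817
prox(-9.9824) = sign(-9.9824)*max(|-9.9824| - 4.64, 0) = -5.3424
prox(x) = [-0.7817, -5.3424]
||prox(x)||_1 = 0.7817 + 5.3424 = 6.1241


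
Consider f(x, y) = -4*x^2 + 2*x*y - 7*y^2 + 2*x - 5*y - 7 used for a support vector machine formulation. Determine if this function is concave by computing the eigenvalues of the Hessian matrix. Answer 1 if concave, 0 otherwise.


The Hessian of f(x,y) = -4*x^2 + 2*x*y - 7*y^2 + 2*x - 5*y - 7 is:
H = [[-8, 2], [2, -14]]
Trace = -8 - 14 = -22
Determinant = -8*-14 - (2)^2 = 108
Discriminant = (-22)^2 - 4*108 = 52.0
Eigenvalues: lambda_1 = -14.6056, lambda_2 = -7.3944
The function is concave.

1


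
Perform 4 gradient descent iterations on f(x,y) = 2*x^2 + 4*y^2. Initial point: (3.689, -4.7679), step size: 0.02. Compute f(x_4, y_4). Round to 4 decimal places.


Gradient descent on f(x,y) = 2*x^2 + 4*y^2.
Starting point: (3.689, -4.7679), alpha = 0.02
Step 1: grad_x = 2*2*3.689 = 14.756, grad_y = 2*4*-4.7679 = -38.1432
  x_1 = 3.689 - 0.02*14.756 = 3.3939
  y_1 = -4.7679 - 0.02*-38.1432 = -4.005
Step 2: grad_x = 2*2*3.3939 = 13.5755, grad_y = 2*4*-4.005 = -32.0403
  x_2 = 3.3939 - 0.02*13.5755 = 3.1224
  y_2 = -4.005 - 0.02*-32.0403 = -3.3642
Step 3: grad_x = 2*2*3.1224 = 12.4895, grad_y = 2*4*-3.3642 = -26.9138
  x_3 = 3.1224 - 0.02*12.4895 = 2.8726
  y_3 = -3.3642 - 0.02*-26.9138 = -2.826
Step 4: grad_x = 2*2*2.8726 = 11.4903, grad_y = 2*4*-2.826 = -22.6076
  x_4 = 2.8726 - 0.02*11.4903 = 2.6428
  y_4 = -2.826 - 0.02*-22.6076 = -2.3738
f(2.6428, -2.3738) = 2*2.6428^2 + 4*(-2.3738)^2 = 36.5082


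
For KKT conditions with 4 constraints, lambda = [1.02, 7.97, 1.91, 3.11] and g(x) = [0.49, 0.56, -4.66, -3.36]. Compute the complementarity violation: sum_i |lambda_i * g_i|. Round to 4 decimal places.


KKT complementary slackness check:
lambda_1 * g_1 = 1.02 * 0.49 = 0.4998
lambda_2 * g_2 = 7.97 * 0.56 = 4.4632
lambda_3 * g_3 = 1.91 * -4.66 = -8.9006
lambda_4 * g_4 = 3.11 * -3.36 = -10.4496
Total violation = 0.4998 + 4.4632 + 8.9006 + 10.4496 = 24.3132


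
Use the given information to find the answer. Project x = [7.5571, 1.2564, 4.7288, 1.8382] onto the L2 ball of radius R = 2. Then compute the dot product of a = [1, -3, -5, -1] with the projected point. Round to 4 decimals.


Step 1: Compute ||x|| (intermediates to 6 decimals).
||x|| = sqrt(7.5571^2 + 1.2564^2 + 4.7288^2 + 1.8382^2) = 9.188516
Step 2: Project.
Since ||x|| > R, scale = R/||x|| = 2/9.188516 = 0.217663, proj(x) = scale * x
proj(x) = [1.644901, 0.273472, 1.029285, 0.400108]
Step 3: Dot product.
a^T * proj(x) = 1*1.644901 - 3*0.273472 - 5*1.029285 - 1*0.400108 = -4.722


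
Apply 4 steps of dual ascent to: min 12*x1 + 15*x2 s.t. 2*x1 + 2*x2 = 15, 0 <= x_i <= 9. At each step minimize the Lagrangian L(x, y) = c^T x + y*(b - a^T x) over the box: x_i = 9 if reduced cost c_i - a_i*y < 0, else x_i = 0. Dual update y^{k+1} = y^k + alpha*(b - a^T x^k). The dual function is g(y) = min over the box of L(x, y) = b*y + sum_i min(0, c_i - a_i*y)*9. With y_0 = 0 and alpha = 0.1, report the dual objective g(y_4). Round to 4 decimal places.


Dual ascent for LP: min 12*x1 + 15*x2, 2*x1 + 2*x2 = 15, 0 <= x_i <= 9
Step 1: y^k = 0.0, reduced costs: (12.0, 15.0)
  x^k = (0.0, 0.0), subgradient = b - a^T x = 15.0
  y^{k+1} = 0.0 + 0.1*15.0 = 1.5
Step 2: y^k = 1.5, reduced costs: (9.0, 12.0)
  x^k = (0.0, 0.0), subgradient = b - a^T x = 15.0
  y^{k+1} = 1.5 + 0.1*15.0 = 3.0
Step 3: y^k = 3.0, reduced costs: (6.0, 9.0)
  x^k = (0.0, 0.0), subgradient = b - a^T x = 15.0
  y^{k+1} = 3.0 + 0.1*15.0 = 4.5
Step 4: y^k = 4.5, reduced costs: (3.0, 6.0)
  x^k = (0.0, 0.0), subgradient = b - a^T x = 15.0
  y^{k+1} = 4.5 + 0.1*15.0 = 6.0
Dual objective at y_4 = 6.0: reduced costs (0.0, 3.0), box minimizer x = (0.0, 0.0)
g(y_4) = b*y + (c1 - a1*y)*x1 + (c2 - a2*y)*x2 = 15*6.0 + 0.0*0.0 + 3.0*0.0 = 90.0 + 0.0 + 0.0 = 90.0


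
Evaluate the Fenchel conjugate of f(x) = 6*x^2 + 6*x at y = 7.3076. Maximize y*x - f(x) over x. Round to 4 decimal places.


f*(y) = sup_x {y*x - a*x^2 - b*x} = sup_x {(y-b)*x - a*x^2}
FOC: (y - b) - 2a*x = 0 => x* = (y - b)/(2a)
x* = (7.3076 - 6)/(2*6) = 0.109
f*(7.3076) = (y-b)^2/(4a) = (7.3076 - 6)^2/(4*6)
= 1.7098/24 = 0.0712


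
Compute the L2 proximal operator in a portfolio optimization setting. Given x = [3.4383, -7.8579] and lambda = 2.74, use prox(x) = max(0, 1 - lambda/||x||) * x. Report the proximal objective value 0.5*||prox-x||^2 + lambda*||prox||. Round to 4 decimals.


Step 1: Compute ||x||.
||x|| = 8.5772
Step 2: Compute scaling factor.
scale = max(0, 1 - 2.74/8.5772) = 0.6805
Step 3: prox(x) = [2.3399, -5.3477]
||prox(x)|| = 5.8372
Step 4: Proximal objective.
0.5*||prox-x||^2 = 3.7538
lambda*||prox|| = 15.9939
Total = 19.7478


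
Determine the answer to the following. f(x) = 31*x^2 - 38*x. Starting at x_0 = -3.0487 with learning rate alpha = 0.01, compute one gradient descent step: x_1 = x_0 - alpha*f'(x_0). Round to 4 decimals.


We compute the gradient at x_0 and apply the update.
f'(x) = 62*x - 38
f'(-3.0487) = 62*-3.0487 - 38 = -227.0194
x_1 = -3.0487 - 0.01*-227.0194 = -0.7785


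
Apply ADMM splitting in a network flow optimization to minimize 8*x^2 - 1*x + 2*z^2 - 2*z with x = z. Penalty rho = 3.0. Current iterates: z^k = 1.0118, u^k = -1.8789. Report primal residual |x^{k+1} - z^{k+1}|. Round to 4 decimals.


ADMM iteration with rho = 3.0, z^k = 1.0118, u^k = -1.8789
Step 1: x-update.
Minimize 8*x^2 - 1*x + (3.0/2)*(x - 1.0118 - 1.8789)^2
FOC: (2*8 + 3.0)*x = 1 + 3.0*(1.0118 + 1.8789)
x^{k+1} = 0.5091
Step 2: z-update.
Minimize 2*z^2 - 2*z + (3.0/2)*(0.5091 - z - 1.8789)^2
FOC: (2*2 + 3.0)*z = 2 + 3.0*(0.5091 - 1.8789)
z^{k+1} = -0.3014
Step 3: u-update.
u^{k+1} = -1.8789 + 0.5091 + 0.3014 = -1.0685
Step 4: Primal residual = |0.5091 + 0.3014| = 0.8104


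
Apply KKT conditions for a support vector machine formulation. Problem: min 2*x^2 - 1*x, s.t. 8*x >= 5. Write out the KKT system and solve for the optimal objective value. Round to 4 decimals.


Step 1: Try lambda = 0 (constraint inactive).
x_unc = 1/(2*2) = 0.25
Check: 8*0.25 = 2.0 < 5 -- violated!
Step 2: Constraint must be active: 8*x = 5
x* = 5/8 = 0.625
lambda = (2*2*0.625 - 1)/8 = 0.1875
Step 3: Compute optimal value.
f(x*) = 2*0.625^2 - 1*0.625 = 0.1563


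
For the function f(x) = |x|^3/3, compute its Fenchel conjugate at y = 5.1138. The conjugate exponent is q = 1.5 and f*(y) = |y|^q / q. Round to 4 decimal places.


The conjugate exponent q satisfies 1/p + 1/q = 1.
p = 3, so q = 3/(3 - 1) = 1.5
|y|^q = 5.1138^1.5 = 11.5642
f*(5.1138) = 11.5642 / 1.5 = 7.7095


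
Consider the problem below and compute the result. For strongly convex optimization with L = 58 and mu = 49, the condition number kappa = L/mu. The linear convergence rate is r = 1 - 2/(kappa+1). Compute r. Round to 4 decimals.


Step 1: Compute the condition number.
kappa = L/mu = 58/49 = 1.1837
Step 2: Compute the convergence rate.
r = 1 - 2/(kappa + 1) = 1 - 2*mu/(L + mu) = (L - mu)/(L + mu) = 9/107 = 0.0841


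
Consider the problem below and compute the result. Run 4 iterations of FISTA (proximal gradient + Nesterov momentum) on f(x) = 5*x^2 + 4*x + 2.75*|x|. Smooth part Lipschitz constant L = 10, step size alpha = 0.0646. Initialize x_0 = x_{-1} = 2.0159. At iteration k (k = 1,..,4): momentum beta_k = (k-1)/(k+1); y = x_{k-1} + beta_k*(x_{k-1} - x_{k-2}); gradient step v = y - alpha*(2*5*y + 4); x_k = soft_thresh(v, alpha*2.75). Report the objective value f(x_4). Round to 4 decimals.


FISTA on f(x) = 5*x^2 + 4*x + 2.75*|x|
L = 10, alpha = 0.0646
Iteration 1: beta = 0.0, y = 2.0159 + 0.0*(2.0159 - 2.0159) = 2.0159
  grad(y) = 24.159, v = y - alpha*grad = 0.4552
  prox(v) = soft_thresh(0.4552, 0.1777) = 0.2776
Iteration 2: beta = 0.3333, y = 0.2776 + 0.3333*(0.2776 - 2.0159) = -0.3019
  grad(y) = 0.9814, v = y - alpha*grad = -0.3653
  prox(v) = soft_thresh(-0.3653, 0.1777) = -0.1876
Iteration 3: beta = 0.5, y = -0.1876 + 0.5*(-0.1876 - 0.2776) = -0.4202
  grad(y) = -0.202, v = y - alpha*grad = -0.4072
  prox(v) = soft_thresh(-0.4072, 0.1777) = -0.2295
Iteration 4: beta = 0.6, y = -0.2295 + 0.6*(-0.2295 + 0.1876) = -0.2546
  grad(y) = 1.4536, v = y - alpha*grad = -0.3485
  prox(v) = soft_thresh(-0.3485, 0.1777) = -0.1709
f(x_4) = 5*(-0.1709)^2 + 4*(-0.1709) + 2.75*|-0.1709| = -0.0676


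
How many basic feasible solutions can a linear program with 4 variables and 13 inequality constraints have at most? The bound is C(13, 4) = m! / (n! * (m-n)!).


Each vertex corresponds to some choice of n active constraints out of m, so the number of vertices is at most C(m, n) = m! / (n!(m-n)!).
m = 13, n = 4
Numerator: 13 * 12 * 11 * 10
Denominator: 4! = 24
C(13, 4) = 715


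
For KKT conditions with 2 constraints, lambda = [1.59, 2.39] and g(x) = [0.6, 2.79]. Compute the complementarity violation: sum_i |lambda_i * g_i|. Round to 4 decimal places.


KKT complementary slackness check:
lambda_1 * g_1 = 1.59 * 0.6 = 0.954
lambda_2 * g_2 = 2.39 * 2.79 = 6.6681
Total violation = 0.954 + 6.6681 = 7.6221


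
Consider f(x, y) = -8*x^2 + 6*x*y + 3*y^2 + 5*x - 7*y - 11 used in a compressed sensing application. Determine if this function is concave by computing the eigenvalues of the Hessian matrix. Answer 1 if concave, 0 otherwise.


The Hessian of f(x,y) = -8*x^2 + 6*x*y + 3*y^2 + 5*x - 7*y - 11 is:
H = [[-16, 6], [6, 6]]
Trace = -16 + 6 = -10
Determinant = -16*6 - (6)^2 = -132
Discriminant = (-10)^2 - 4*-132 = 628.0
Eigenvalues: lambda_1 = -17.53, lambda_2 = 7.53
The function is not concave.

0


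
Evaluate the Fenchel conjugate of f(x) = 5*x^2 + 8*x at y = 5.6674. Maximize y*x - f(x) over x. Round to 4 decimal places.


f*(y) = sup_x {y*x - a*x^2 - b*x} = sup_x {(y-b)*x - a*x^2}
FOC: (y - b) - 2a*x = 0 => x* = (y - b)/(2a)
x* = (5.6674 - 8)/(2*5) = -0.2333
f*(5.6674) = (y-b)^2/(4a) = (5.6674 - 8)^2/(4*5)
= 5.441/20 = 0.2721


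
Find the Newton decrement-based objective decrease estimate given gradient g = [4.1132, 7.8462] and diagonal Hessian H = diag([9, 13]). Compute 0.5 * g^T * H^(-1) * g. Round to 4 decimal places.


Step 1: H is diagonal, so H^(-1) * g = [0.457, 0.6036].
Step 2: g^T H^(-1) g = sum_i g_i^2 / H_ii
  = (4.1132)^2/9 + (7.8462)^2/13
  = 1.8798 + 4.7356 = 6.6154
Step 3: Objective decrease = 0.5 * g^T H^(-1) g = 3.3077


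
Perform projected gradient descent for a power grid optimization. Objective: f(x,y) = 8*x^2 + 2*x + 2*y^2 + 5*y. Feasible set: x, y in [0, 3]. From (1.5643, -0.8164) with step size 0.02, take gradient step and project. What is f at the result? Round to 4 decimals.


Step 1: Compute gradient at (1.5643, -0.8164).
grad_x = 2*8*1.5643 + 2 = 27.0288
grad_y = 2*2*-0.8164 + 5 = 1.7344
Step 2: Gradient step.
x_raw = 1.5643 - 0.02*27.0288 = 1.0237
y_raw = -0.8164 - 0.02*1.7344 = -0.8511
Step 3: Project onto [0, 3].
x_proj = clip(1.0237) = 1.0237
y_proj = clip(-0.8511) = 0.0
Step 4: Evaluate f.
f(1.0237, 0.0) = 10.4315


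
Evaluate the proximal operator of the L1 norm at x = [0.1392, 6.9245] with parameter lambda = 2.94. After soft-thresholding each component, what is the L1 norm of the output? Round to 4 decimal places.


Soft-thresholding with lambda = 2.94:
prox(0.1392) = sign(0.1392)*max(|0.1392| - 2.94, 0) = 0.0
prox(6.9245) = sign(6.9245)*max(|6.9245| - 2.94, 0) = 3.9845
prox(x) = [0.0, 3.9845]
||prox(x)||_1 = 0.0 + 3.9845 = 3.9845


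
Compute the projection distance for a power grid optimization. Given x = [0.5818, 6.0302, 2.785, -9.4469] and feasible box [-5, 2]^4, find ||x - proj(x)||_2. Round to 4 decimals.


Project each component onto [-5, 2].
clip(0.5818) = 0.5818, clip(6.0302) = 2.0, clip(2.785) = 2.0, clip(-9.4469) = -5.0
Projection = [0.5818, 2.0, 2.0, -5.0]
Squared diffs: [0.0, 16.2425, 0.6162, 19.7749]
Distance = sqrt(36.6336) = 6.0526


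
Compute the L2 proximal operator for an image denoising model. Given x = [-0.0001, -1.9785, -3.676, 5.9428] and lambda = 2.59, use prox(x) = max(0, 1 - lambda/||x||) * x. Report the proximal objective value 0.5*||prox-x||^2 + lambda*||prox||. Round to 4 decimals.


Step 1: Compute ||x||.
||x|| = 7.2625
Step 2: Compute scaling factor.
scale = max(0, 1 - 2.59/7.2625) = 0.6434
Step 3: prox(x) = [-0.0001, -1.2729, -2.365, 3.8234]
||prox(x)|| = 4.6725
Step 4: Proximal objective.
0.5*||prox-x||^2 = 3.3541
lambda*||prox|| = 12.1018
Total = 15.4559


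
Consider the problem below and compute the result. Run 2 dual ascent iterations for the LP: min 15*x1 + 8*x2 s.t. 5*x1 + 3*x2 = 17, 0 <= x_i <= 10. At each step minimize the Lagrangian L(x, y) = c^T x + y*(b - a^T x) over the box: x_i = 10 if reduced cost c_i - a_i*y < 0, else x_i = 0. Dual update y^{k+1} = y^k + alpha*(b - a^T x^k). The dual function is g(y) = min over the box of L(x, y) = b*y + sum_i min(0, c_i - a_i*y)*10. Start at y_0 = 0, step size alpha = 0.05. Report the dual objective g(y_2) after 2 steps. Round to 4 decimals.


Dual ascent for LP: min 15*x1 + 8*x2, 5*x1 + 3*x2 = 17, 0 <= x_i <= 10
Step 1: y^k = 0.0, reduced costs: (15.0, 8.0)
  x^k = (0.0, 0.0), subgradient = b - a^T x = 17.0
  y^{k+1} = 0.0 + 0.05*17.0 = 0.85
Step 2: y^k = 0.85, reduced costs: (10.75, 5.45)
  x^k = (0.0, 0.0), subgradient = b - a^T x = 17.0
  y^{k+1} = 0.85 + 0.05*17.0 = 1.7
Dual objective at y_2 = 1.7: reduced costs (6.5, 2.9), box minimizer x = (0.0, 0.0)
g(y_2) = b*y + (c1 - a1*y)*x1 + (c2 - a2*y)*x2 = 17*1.7 + 6.5*0.0 + 2.9*0.0 = 28.9 + 0.0 + 0.0 = 28.9


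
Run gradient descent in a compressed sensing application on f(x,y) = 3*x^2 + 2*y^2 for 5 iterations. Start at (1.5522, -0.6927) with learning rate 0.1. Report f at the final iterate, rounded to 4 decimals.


Gradient descent on f(x,y) = 3*x^2 + 2*y^2.
Starting point: (1.5522, -0.6927), alpha = 0.1
Step 1: grad_x = 2*3*1.5522 = 9.3132, grad_y = 2*2*-0.6927 = -2.7708
  x_1 = 1.5522 - 0.1*9.3132 = 0.6209
  y_1 = -0.6927 - 0.1*-2.7708 = -0.4156
Step 2: grad_x = 2*3*0.6209 = 3.7253, grad_y = 2*2*-0.4156 = -1.6625
  x_2 = 0.6209 - 0.1*3.7253 = 0.2484
  y_2 = -0.4156 - 0.1*-1.6625 = -0.2494
Step 3: grad_x = 2*3*0.2484 = 1.4901, grad_y = 2*2*-0.2494 = -0.9975
  x_3 = 0.2484 - 0.1*1.4901 = 0.0993
  y_3 = -0.2494 - 0.1*-0.9975 = -0.1496
Step 4: grad_x = 2*3*0.0993 = 0.596, grad_y = 2*2*-0.1496 = -0.5985
  x_4 = 0.0993 - 0.1*0.596 = 0.0397
  y_4 = -0.1496 - 0.1*-0.5985 = -0.0898
Step 5: grad_x = 2*3*0.0397 = 0.2384, grad_y = 2*2*-0.0898 = -0.3591
  x_5 = 0.0397 - 0.1*0.2384 = 0.0159
  y_5 = -0.0898 - 0.1*-0.3591 = -0.0539
f(0.0159, -0.0539) = 3*0.0159^2 + 2*(-0.0539)^2 = 0.0066


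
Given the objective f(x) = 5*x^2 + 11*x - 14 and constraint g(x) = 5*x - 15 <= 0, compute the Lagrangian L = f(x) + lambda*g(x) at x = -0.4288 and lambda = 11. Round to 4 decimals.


Step 1: Evaluate f(x).
f(-0.4288) = 5*(-0.4288)^2 + 11*(-0.4288) - 14 = -17.7975
Step 2: Evaluate g(x).
g(-0.4288) = 5*-0.4288 - 15 = -17.144
Step 3: Compute Lagrangian.
L = -17.7975 + 11*-17.144 = -206.3815


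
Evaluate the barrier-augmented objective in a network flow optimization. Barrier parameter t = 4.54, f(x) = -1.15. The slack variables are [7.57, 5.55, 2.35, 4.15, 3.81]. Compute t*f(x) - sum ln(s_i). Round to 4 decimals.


Step 1: Compute log-barrier.
ln values: [2.0242, 1.7138, 0.8544, 1.4231, 1.3376]
phi = -(2.0242 + 1.7138 + 0.8544 + 1.4231 + 1.3376) = -7.3531
Step 2: Compute augmented objective.
t*f(x) = 4.54*-1.15 = -5.221
Total = -5.221 - 7.3531 = -12.5741


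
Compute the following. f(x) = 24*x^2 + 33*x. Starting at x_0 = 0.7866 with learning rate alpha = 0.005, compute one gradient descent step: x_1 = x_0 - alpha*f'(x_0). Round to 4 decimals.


We compute the gradient at x_0 and apply the update.
f'(x) = 48*x + 33
f'(0.7866) = 48*0.7866 + 33 = 70.7568
x_1 = 0.7866 - 0.005*70.7568 = 0.4328


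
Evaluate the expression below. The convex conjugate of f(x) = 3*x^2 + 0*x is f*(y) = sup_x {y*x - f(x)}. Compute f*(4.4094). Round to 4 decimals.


f*(y) = sup_x {y*x - a*x^2 - b*x} = sup_x {(y-b)*x - a*x^2}
FOC: (y - b) - 2a*x = 0 => x* = (y - b)/(2a)
x* = (4.4094 - 0)/(2*3) = 0.7349
f*(4.4094) = (y-b)^2/(4a) = (4.4094 - 0)^2/(4*3)
= 19.4428/12 = 1.6202


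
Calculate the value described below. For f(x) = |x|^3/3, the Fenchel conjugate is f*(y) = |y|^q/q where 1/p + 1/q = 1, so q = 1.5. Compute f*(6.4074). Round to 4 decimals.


The conjugate exponent q satisfies 1/p + 1/q = 1.
p = 3, so q = 3/(3 - 1) = 1.5
|y|^q = 6.4074^1.5 = 16.219
f*(6.4074) = 16.219 / 1.5 = 10.8126


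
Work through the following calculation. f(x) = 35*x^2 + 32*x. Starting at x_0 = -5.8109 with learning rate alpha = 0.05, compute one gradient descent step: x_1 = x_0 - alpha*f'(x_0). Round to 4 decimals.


We compute the gradient at x_0 and apply the update.
f'(x) = 70*x + 32
f'(-5.8109) = 70*-5.8109 + 32 = -374.763
x_1 = -5.8109 - 0.05*-374.763 = 12.9273


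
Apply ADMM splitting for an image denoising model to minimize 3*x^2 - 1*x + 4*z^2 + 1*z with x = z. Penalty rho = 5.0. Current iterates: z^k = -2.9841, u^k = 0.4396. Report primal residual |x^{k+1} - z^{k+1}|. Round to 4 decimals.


ADMM iteration with rho = 5.0, z^k = -2.9841, u^k = 0.4396
Step 1: x-update.
Minimize 3*x^2 - 1*x + (5.0/2)*(x + 2.9841 + 0.4396)^2
FOC: (2*3 + 5.0)*x = 1 + 5.0*(-2.9841 - 0.4396)
x^{k+1} = -1.4653
Step 2: z-update.
Minimize 4*z^2 + 1*z + (5.0/2)*(-1.4653 - z + 0.4396)^2
FOC: (2*4 + 5.0)*z = -1 + 5.0*(-1.4653 + 0.4396)
z^{k+1} = -0.4714
Step 3: u-update.
u^{k+1} = 0.4396 - 1.4653 + 0.4714 = -0.5543
Step 4: Primal residual = |-1.4653 + 0.4714| = 0.9939


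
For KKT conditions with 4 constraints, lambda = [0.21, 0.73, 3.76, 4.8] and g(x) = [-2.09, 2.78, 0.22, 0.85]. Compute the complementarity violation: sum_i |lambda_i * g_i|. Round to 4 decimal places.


KKT complementary slackness check:
lambda_1 * g_1 = 0.21 * -2.09 = -0.4389
lambda_2 * g_2 = 0.73 * 2.78 = 2.0294
lambda_3 * g_3 = 3.76 * 0.22 = 0.8272
lambda_4 * g_4 = 4.8 * 0.85 = 4.08
Total violation = 0.4389 + 2.0294 + 0.8272 + 4.08 = 7.3755


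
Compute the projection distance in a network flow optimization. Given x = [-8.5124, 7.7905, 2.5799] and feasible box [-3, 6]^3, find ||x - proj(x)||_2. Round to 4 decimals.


Project each component onto [-3, 6].
clip(-8.5124) = -3.0, clip(7.7905) = 6.0, clip(2.5799) = 2.5799
Projection = [-3.0, 6.0, 2.5799]
Squared diffs: [30.3866, 3.2059, 0.0]
Distance = sqrt(33.5925) = 5.7959


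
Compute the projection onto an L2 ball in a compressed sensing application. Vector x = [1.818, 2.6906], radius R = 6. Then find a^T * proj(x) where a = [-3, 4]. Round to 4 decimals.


Step 1: Compute ||x|| (intermediates to 6 decimals).
||x|| = sqrt(1.818^2 + 2.6906^2) = 3.247222
Step 2: Project.
Since ||x|| <= R, proj = x (no scaling needed).
proj(x) = [1.818, 2.6906]
Step 3: Dot product.
a^T * proj(x) = -3*1.818 + 4*2.6906 = 5.3084


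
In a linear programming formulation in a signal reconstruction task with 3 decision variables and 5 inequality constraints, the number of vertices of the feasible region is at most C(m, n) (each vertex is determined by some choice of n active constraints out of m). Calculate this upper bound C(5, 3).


Each vertex corresponds to some choice of n active constraints out of m, so the number of vertices is at most C(m, n) = m! / (n!(m-n)!).
m = 5, n = 3
Numerator: 5 * 4 * 3
Denominator: 3! = 6
C(5, 3) = 10


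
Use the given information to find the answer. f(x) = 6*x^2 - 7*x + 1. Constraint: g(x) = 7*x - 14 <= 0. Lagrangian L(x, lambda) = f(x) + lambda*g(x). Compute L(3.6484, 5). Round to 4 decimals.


Step 1: Evaluate f(x).
f(3.6484) = 6*3.6484^2 - 7*3.6484 + 1 = 55.3261
Step 2: Evaluate g(x).
g(3.6484) = 7*3.6484 - 14 = 11.5388
Step 3: Compute Lagrangian.
L = 55.3261 + 5*11.5388 = 113.0201


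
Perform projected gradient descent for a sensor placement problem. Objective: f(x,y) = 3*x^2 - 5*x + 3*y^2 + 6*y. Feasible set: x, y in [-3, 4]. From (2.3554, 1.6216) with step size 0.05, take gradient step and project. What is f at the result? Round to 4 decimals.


Step 1: Compute gradient at (2.3554, 1.6216).
grad_x = 2*3*2.3554 - 5 = 9.1324
grad_y = 2*3*1.6216 + 6 = 15.7296
Step 2: Gradient step.
x_raw = 2.3554 - 0.05*9.1324 = 1.8988
y_raw = 1.6216 - 0.05*15.7296 = 0.8351
Step 3: Project onto [-3, 4].
x_proj = clip(1.8988) = 1.8988
y_proj = clip(0.8351) = 0.8351
Step 4: Evaluate f.
f(1.8988, 0.8351) = 8.4252


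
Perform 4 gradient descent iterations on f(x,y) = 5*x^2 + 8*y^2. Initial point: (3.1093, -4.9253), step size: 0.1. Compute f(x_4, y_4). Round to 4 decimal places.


Gradient descent on f(x,y) = 5*x^2 + 8*y^2.
Starting point: (3.1093, -4.9253), alpha = 0.1
Step 1: grad_x = 2*5*3.1093 = 31.093, grad_y = 2*8*-4.9253 = -78.8048
  x_1 = 3.1093 - 0.1*31.093 = -0.0
  y_1 = -4.9253 - 0.1*-78.8048 = 2.9552
Step 2: grad_x = 2*5*-0.0 = -0.0, grad_y = 2*8*2.9552 = 47.2829
  x_2 = -0.0 - 0.1*-0.0 = 0.0
  y_2 = 2.9552 - 0.1*47.2829 = -1.7731
Step 3: grad_x = 2*5*0.0 = 0.0, grad_y = 2*8*-1.7731 = -28.3697
  x_3 = 0.0 - 0.1*0.0 = 0.0
  y_3 = -1.7731 - 0.1*-28.3697 = 1.0639
Step 4: grad_x = 2*5*0.0 = 0.0, grad_y = 2*8*1.0639 = 17.0218
  x_4 = 0.0 - 0.1*0.0 = 0.0
  y_4 = 1.0639 - 0.1*17.0218 = -0.6383
f(0.0, -0.6383) = 5*0.0^2 + 8*(-0.6383)^2 = 3.2596


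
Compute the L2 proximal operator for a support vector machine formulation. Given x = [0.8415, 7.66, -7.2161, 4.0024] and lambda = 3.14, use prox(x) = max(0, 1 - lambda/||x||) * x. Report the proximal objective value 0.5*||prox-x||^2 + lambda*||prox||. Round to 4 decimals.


Step 1: Compute ||x||.
||x|| = 11.2905
Step 2: Compute scaling factor.
scale = max(0, 1 - 3.14/11.2905) = 0.7219
Step 3: prox(x) = [0.6075, 5.5297, -5.2092, 2.8893]
||prox(x)|| = 8.1505
Step 4: Proximal objective.
0.5*||prox-x||^2 = 4.9298
lambda*||prox|| = 25.5926
Total = 30.5223


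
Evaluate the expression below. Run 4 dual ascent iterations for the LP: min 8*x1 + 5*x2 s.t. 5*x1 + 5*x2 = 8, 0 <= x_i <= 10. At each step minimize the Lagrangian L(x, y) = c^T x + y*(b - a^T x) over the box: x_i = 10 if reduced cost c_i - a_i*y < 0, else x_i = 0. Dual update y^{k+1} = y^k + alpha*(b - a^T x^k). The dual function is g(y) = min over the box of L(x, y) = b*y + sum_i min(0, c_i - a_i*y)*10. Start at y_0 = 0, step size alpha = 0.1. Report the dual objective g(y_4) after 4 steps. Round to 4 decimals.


Dual ascent for LP: min 8*x1 + 5*x2, 5*x1 + 5*x2 = 8, 0 <= x_i <= 10
Step 1: y^k = 0.0, reduced costs: (8.0, 5.0)
  x^k = (0.0, 0.0), subgradient = b - a^T x = 8.0
  y^{k+1} = 0.0 + 0.1*8.0 = 0.8
Step 2: y^k = 0.8, reduced costs: (4.0, 1.0)
  x^k = (0.0, 0.0), subgradient = b - a^T x = 8.0
  y^{k+1} = 0.8 + 0.1*8.0 = 1.6
Step 3: y^k = 1.6, reduced costs: (0.0, -3.0)
  x^k = (0.0, 10.0), subgradient = b - a^T x = -42.0
  y^{k+1} = 1.6 + 0.1*-42.0 = -2.6
Step 4: y^k = -2.6, reduced costs: (21.0, 18.0)
  x^k = (0.0, 0.0), subgradient = b - a^T x = 8.0
  y^{k+1} = -2.6 + 0.1*8.0 = -1.8
Dual objective at y_4 = -1.8: reduced costs (17.0, 14.0), box minimizer x = (0.0, 0.0)
g(y_4) = b*y + (c1 - a1*y)*x1 + (c2 - a2*y)*x2 = 8*(-1.8) + 17.0*0.0 + 14.0*0.0 = -14.4 + 0.0 + 0.0 = -14.4


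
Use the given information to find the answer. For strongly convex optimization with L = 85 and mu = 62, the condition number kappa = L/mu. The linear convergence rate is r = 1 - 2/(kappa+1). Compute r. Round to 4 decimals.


Step 1: Compute the condition number.
kappa = L/mu = 85/62 = 1.371
Step 2: Compute the convergence rate.
r = 1 - 2/(kappa + 1) = 1 - 2*mu/(L + mu) = (L - mu)/(L + mu) = 23/147 = 0.1565


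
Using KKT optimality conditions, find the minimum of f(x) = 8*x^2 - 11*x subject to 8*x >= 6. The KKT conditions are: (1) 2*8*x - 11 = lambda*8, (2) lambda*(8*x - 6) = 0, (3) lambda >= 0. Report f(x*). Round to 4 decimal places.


Step 1: Try lambda = 0 (constraint inactive).
x_unc = 11/(2*8) = 0.6875
Check: 8*0.6875 = 5.5 < 6 -- violated!
Step 2: Constraint must be active: 8*x = 6
x* = 6/8 = 0.75
lambda = (2*8*0.75 - 11)/8 = 0.125
Step 3: Compute optimal value.
f(x*) = 8*0.75^2 - 11*0.75 = -3.75


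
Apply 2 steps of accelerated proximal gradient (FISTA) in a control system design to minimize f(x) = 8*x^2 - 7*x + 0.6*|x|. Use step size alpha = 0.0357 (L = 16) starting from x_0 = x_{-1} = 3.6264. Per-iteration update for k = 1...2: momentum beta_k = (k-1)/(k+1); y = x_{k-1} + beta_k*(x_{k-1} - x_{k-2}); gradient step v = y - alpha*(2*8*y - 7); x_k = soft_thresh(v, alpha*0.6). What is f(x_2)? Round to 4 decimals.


FISTA on f(x) = 8*x^2 - 7*x + 0.6*|x|
L = 16, alpha = 0.0357
Iteration 1: beta = 0.0, y = 3.6264 + 0.0*(3.6264 - 3.6264) = 3.6264
  grad(y) = 51.0224, v = y - alpha*grad = 1.8049
  prox(v) = soft_thresh(1.8049, 0.0214) = 1.7835
Iteration 2: beta = 0.3333, y = 1.7835 + 0.3333*(1.7835 - 3.6264) = 1.1692
  grad(y) = 11.7068, v = y - alpha*grad = 0.7512
  prox(v) = soft_thresh(0.7512, 0.0214) = 0.7298
f(x_2) = 8*0.7298^2 - 7*0.7298 + 0.6*|0.7298| = -0.4097


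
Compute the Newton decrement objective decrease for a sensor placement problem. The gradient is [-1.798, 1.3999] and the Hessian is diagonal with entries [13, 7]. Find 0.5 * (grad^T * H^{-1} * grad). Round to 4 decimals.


Step 1: H is diagonal, so H^(-1) * g = [-0.1383, 0.2].
Step 2: g^T H^(-1) g = sum_i g_i^2 / H_ii
  = (-1.798)^2/13 + (1.3999)^2/7
  = 0.2487 + 0.28 = 0.5286
Step 3: Objective decrease = 0.5 * g^T H^(-1) g = 0.2643


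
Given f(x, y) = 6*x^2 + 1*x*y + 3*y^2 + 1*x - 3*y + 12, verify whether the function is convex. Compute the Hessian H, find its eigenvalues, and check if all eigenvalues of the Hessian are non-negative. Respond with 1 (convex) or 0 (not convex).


The Hessian of f(x,y) = 6*x^2 + 1*x*y + 3*y^2 + 1*x - 3*y + 12 is:
H = [[12, 1], [1, 6]]
Trace = 12 + 6 = 18
Determinant = 12*6 - (1)^2 = 71
Discriminant = (18)^2 - 4*71 = 40.0
Eigenvalues: lambda_1 = 5.8377, lambda_2 = 12.1623
The function is convex.

1


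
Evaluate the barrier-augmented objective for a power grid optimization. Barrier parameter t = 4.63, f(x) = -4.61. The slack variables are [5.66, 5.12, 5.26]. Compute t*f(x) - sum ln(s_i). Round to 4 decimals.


Step 1: Compute log-barrier.
ln values: [1.7334, 1.6332, 1.6601]
phi = -(1.7334 + 1.6332 + 1.6601) = -5.0267
Step 2: Compute augmented objective.
t*f(x) = 4.63*-4.61 = -21.3443
Total = -21.3443 - 5.0267 = -26.371


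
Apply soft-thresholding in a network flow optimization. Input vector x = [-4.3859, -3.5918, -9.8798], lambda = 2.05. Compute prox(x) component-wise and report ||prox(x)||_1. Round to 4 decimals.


Soft-thresholding with lambda = 2.05:
prox(-4.3859) = sign(-4.3859)*max(|-4.3859| - 2.05, 0) = -2.3359
prox(-3.5918) = sign(-3.5918)*max(|-3.5918| - 2.05, 0) = -1.5418
prox(-9.8798) = sign(-9.8798)*max(|-9.8798| - 2.05, 0) = -7.8298
prox(x) = [-2.3359, -1.5418, -7.8298]
||prox(x)||_1 = 2.3359 + 1.5418 + 7.8298 = 11.7075


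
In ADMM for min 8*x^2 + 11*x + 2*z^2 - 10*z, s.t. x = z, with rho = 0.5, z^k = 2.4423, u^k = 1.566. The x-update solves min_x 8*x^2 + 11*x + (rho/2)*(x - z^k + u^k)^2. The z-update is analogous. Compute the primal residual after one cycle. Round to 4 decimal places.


ADMM iteration with rho = 0.5, z^k = 2.4423, u^k = 1.566
Step 1: x-update.
Minimize 8*x^2 + 11*x + (0.5/2)*(x - 2.4423 + 1.566)^2
FOC: (2*8 + 0.5)*x = -11 + 0.5*(2.4423 - 1.566)
x^{k+1} = -0.6401
Step 2: z-update.
Minimize 2*z^2 - 10*z + (0.5/2)*(-0.6401 - z + 1.566)^2
FOC: (2*2 + 0.5)*z = 10 + 0.5*(-0.6401 + 1.566)
z^{k+1} = 2.3251
Step 3: u-update.
u^{k+1} = 1.566 - 0.6401 - 2.3251 = -1.3992
Step 4: Primal residual = |-0.6401 - 2.3251| = 2.9652
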